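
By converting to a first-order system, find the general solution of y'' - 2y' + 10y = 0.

Let x_1 = y, x_2 = y'. Then x_1' = x_2 and x_2' = -10x_1 + 2x_2.
A = [[0,1],[-10,2]]; det(A-λI) = λ^2 - 2λ + 10.
Eigenvalues λ = 1 ± 3i.

y(t) = K_1e^(t)cos(3t) + K_2e^(t)sin(3t)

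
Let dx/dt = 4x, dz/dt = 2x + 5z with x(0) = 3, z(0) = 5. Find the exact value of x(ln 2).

48

A = [[4,0],[2,5]]; eigenvalues λ = 5, 4.
Eigenvectors: (0,-1) for λ=5, (1,-2) for λ=4.
From the initial condition, c_1 = -11, c_2 = 3.
x(ln 2) = (-11)(2^5)(0) + (3)(2^4)(1) = 48.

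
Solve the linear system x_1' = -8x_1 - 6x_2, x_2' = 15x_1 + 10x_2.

x_1(t) = c_1e^(t)sin(3t) - c_1e^(t)cos(3t) - c_2e^(t)sin(3t) - c_2e^(t)cos(3t), x_2(t) = -2c_1e^(t)sin(3t) + c_1e^(t)cos(3t) + c_2e^(t)sin(3t) + 2c_2e^(t)cos(3t)

Coefficient matrix A = [[-8, -6], [15, 10]].
Characteristic polynomial det(A - λI) = λ^2 - 2λ + 10 = 0.
Eigenvalues λ = 1 ± 3i (complex conjugate pair).
For λ=1+3i: an eigenvector is (-1,1) - i(1,-2) = (-1 - i, 1 + 2i).
A real fundamental pair from Re and Im of e^((1+3i)t)v: X_1 = e^(t)(cos(3t)·(-1,1) + sin(3t)·(1,-2)), X_2 = e^(t)(sin(3t)·(-1,1) - cos(3t)·(1,-2)).
General solution: c_1X_1 + c_2X_2.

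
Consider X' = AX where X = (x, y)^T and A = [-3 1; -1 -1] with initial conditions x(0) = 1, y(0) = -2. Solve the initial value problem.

Coefficient matrix A = [[-3, 1], [-1, -1]].
Characteristic polynomial det(A - λI) = λ^2 + 4λ + 4 = 0.
Single eigenvalue λ = -2 with algebraic multiplicity 2.
Eigenvector v = (1,1); generalized eigenvector w with (A-λI)w=v is (2,3).
General solution: e^(-2t)[K_1·v + K_2·(t·v + w)].
Applying x(0)=1, y(0)=-2 gives K_1=7, K_2=-3.

x(t) = -3te^(-2t) + e^(-2t), y(t) = -3te^(-2t) - 2e^(-2t)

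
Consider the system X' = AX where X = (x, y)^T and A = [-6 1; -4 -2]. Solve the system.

x(t) = -C_1e^(-4t) - C_2te^(-4t) + 2C_2e^(-4t), y(t) = -2C_1e^(-4t) - 2C_2te^(-4t) + 3C_2e^(-4t)

Coefficient matrix A = [[-6, 1], [-4, -2]].
Characteristic polynomial det(A - λI) = λ^2 + 8λ + 16 = 0.
Single eigenvalue λ = -4 with algebraic multiplicity 2.
Eigenvector v = (-1,-2); generalized eigenvector w with (A-λI)w=v is (2,3).
General solution: e^(-4t)[C_1·v + C_2·(t·v + w)].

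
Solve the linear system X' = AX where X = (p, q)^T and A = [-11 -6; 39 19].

Coefficient matrix A = [[-11, -6], [39, 19]].
Characteristic polynomial det(A - λI) = λ^2 - 8λ + 25 = 0.
Eigenvalues λ = 4 ± 3i (complex conjugate pair).
For λ=4+3i: an eigenvector is (-1,2) - i(1,-3) = (-1 - i, 2 + 3i).
A real fundamental pair from Re and Im of e^((4+3i)t)v: X_1 = e^(4t)(cos(3t)·(-1,2) + sin(3t)·(1,-3)), X_2 = e^(4t)(sin(3t)·(-1,2) - cos(3t)·(1,-3)).
General solution: C_1X_1 + C_2X_2.

p(t) = C_1e^(4t)sin(3t) - C_1e^(4t)cos(3t) - C_2e^(4t)sin(3t) - C_2e^(4t)cos(3t), q(t) = -3C_1e^(4t)sin(3t) + 2C_1e^(4t)cos(3t) + 2C_2e^(4t)sin(3t) + 3C_2e^(4t)cos(3t)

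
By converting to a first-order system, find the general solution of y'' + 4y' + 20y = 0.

Let x_1 = y, x_2 = y'. Then x_1' = x_2 and x_2' = -20x_1 - 4x_2.
A = [[0,1],[-20,-4]]; det(A-λI) = λ^2 + 4λ + 20.
Eigenvalues λ = -2 ± 4i.

y(t) = c_1e^(-2t)cos(4t) + c_2e^(-2t)sin(4t)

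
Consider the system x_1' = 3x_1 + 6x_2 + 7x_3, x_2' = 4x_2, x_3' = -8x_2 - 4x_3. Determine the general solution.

x_1(t) = C_1e^(3t) - C_2e^(-4t) - C_3e^(4t), x_2(t) = C_3e^(4t), x_3(t) = C_2e^(-4t) - C_3e^(4t)

Coefficient matrix A = [[3, 6, 7], [0, 4, 0], [0, -8, -4]].
det(A - λI) = 0 gives eigenvalues λ = 3, -4, 4.
For λ=3: eigenvector (1,0,0).
For λ=-4: eigenvector (-1,0,1).
For λ=4: eigenvector (-1,1,-1).
General solution: C_1e^(3t)(1,0,0) + C_2e^(-4t)(-1,0,1) + C_3e^(4t)(-1,1,-1).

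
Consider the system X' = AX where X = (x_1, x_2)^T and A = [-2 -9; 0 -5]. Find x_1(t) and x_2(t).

x_1(t) = -c_1e^(-2t) + 3c_2e^(-5t), x_2(t) = c_2e^(-5t)

Coefficient matrix A = [[-2, -9], [0, -5]].
Characteristic polynomial det(A - λI) = λ^2 + 7λ + 10 = 0.
Eigenvalues λ = -2, -5.
For λ=-2: (A-λI) row 1 is [0, -9], so an eigenvector is (-1, 0).
For λ=-5: (A-λI) row 1 is [3, -9], so an eigenvector is (3, 1).
General solution: c_1e^(-2t)(-1,0) + c_2e^(-5t)(3,1).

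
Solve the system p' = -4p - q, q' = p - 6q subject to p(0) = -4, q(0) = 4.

p(t) = -8te^(-5t) - 4e^(-5t), q(t) = -8te^(-5t) + 4e^(-5t)

Coefficient matrix A = [[-4, -1], [1, -6]].
Characteristic polynomial det(A - λI) = λ^2 + 10λ + 25 = 0.
Single eigenvalue λ = -5 with algebraic multiplicity 2.
Eigenvector v = (1,1); generalized eigenvector w with (A-λI)w=v is (3,2).
General solution: e^(-5t)[C_1·v + C_2·(t·v + w)].
Applying p(0)=-4, q(0)=4 gives C_1=20, C_2=-8.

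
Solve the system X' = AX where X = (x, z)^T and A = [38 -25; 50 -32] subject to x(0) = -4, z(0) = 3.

Coefficient matrix A = [[38, -25], [50, -32]].
Characteristic polynomial det(A - λI) = λ^2 - 6λ + 34 = 0.
Eigenvalues λ = 3 ± 5i (complex conjugate pair).
For λ=3+5i: an eigenvector is (2,3) - i(-1,-1) = (2 + i, 3 + i).
A real fundamental pair from Re and Im of e^((3+5i)t)v: X_1 = e^(3t)(cos(5t)·(2,3) + sin(5t)·(-1,-1)), X_2 = e^(3t)(sin(5t)·(2,3) - cos(5t)·(-1,-1)).
General solution: c_1X_1 + c_2X_2.
Applying x(0)=-4, z(0)=3 gives c_1=7, c_2=-18.

x(t) = -43e^(3t)sin(5t) - 4e^(3t)cos(5t), z(t) = -61e^(3t)sin(5t) + 3e^(3t)cos(5t)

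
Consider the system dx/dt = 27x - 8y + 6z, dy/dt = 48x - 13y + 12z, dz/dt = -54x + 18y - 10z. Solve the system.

Coefficient matrix A = [[27, -8, 6], [48, -13, 12], [-54, 18, -10]].
det(A - λI) = 0 gives eigenvalues λ = -1, 3, 2.
For λ=-1: eigenvector (1,2,-2).
For λ=3: eigenvector (1,3,0).
For λ=2: eigenvector (2,4,-3).
General solution: K_1e^(-t)(1,2,-2) + K_2e^(3t)(1,3,0) + K_3e^(2t)(2,4,-3).

x(t) = K_1e^(-t) + K_2e^(3t) + 2K_3e^(2t), y(t) = 2K_1e^(-t) + 3K_2e^(3t) + 4K_3e^(2t), z(t) = -2K_1e^(-t) - 3K_3e^(2t)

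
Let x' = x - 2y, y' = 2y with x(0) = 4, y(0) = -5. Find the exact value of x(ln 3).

A = [[1,-2],[0,2]]; eigenvalues λ = 2, 1.
Eigenvectors: (-2,1) for λ=2, (1,0) for λ=1.
From the initial condition, c_1 = -5, c_2 = -6.
x(ln 3) = (-5)(3^2)(-2) + (-6)(3^1)(1) = 72.

72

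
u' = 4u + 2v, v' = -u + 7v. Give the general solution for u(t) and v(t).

Coefficient matrix A = [[4, 2], [-1, 7]].
Characteristic polynomial det(A - λI) = λ^2 - 11λ + 30 = 0.
Eigenvalues λ = 6, 5.
For λ=6: (A-λI) row 1 is [-2, 2], so an eigenvector is (1, 1).
For λ=5: (A-λI) row 1 is [-1, 2], so an eigenvector is (-2, -1).
General solution: c_1e^(6t)(1,1) + c_2e^(5t)(-2,-1).

u(t) = c_1e^(6t) - 2c_2e^(5t), v(t) = c_1e^(6t) - c_2e^(5t)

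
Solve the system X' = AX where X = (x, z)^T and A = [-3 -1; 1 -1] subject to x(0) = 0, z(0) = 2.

x(t) = -2te^(-2t), z(t) = 2te^(-2t) + 2e^(-2t)

Coefficient matrix A = [[-3, -1], [1, -1]].
Characteristic polynomial det(A - λI) = λ^2 + 4λ + 4 = 0.
Single eigenvalue λ = -2 with algebraic multiplicity 2.
Eigenvector v = (1,-1); generalized eigenvector w with (A-λI)w=v is (-2,1).
General solution: e^(-2t)[C_1·v + C_2·(t·v + w)].
Applying x(0)=0, z(0)=2 gives C_1=-4, C_2=-2.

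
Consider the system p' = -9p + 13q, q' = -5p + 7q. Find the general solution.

Coefficient matrix A = [[-9, 13], [-5, 7]].
Characteristic polynomial det(A - λI) = λ^2 + 2λ + 2 = 0.
Eigenvalues λ = -1 ± i (complex conjugate pair).
For λ=-1+i: an eigenvector is (3,2) - i(2,1) = (3 - 2i, 2 - i).
A real fundamental pair from Re and Im of e^((-1+i)t)v: X_1 = e^(-t)(cos(t)·(3,2) + sin(t)·(2,1)), X_2 = e^(-t)(sin(t)·(3,2) - cos(t)·(2,1)).
General solution: K_1X_1 + K_2X_2.

p(t) = 2K_1e^(-t)sin(t) + 3K_1e^(-t)cos(t) + 3K_2e^(-t)sin(t) - 2K_2e^(-t)cos(t), q(t) = K_1e^(-t)sin(t) + 2K_1e^(-t)cos(t) + 2K_2e^(-t)sin(t) - K_2e^(-t)cos(t)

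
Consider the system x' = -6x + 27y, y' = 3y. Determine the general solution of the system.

x(t) = -3C_1e^(3t) - C_2e^(-6t), y(t) = -C_1e^(3t)

Coefficient matrix A = [[-6, 27], [0, 3]].
Characteristic polynomial det(A - λI) = λ^2 + 3λ - 18 = 0.
Eigenvalues λ = 3, -6.
For λ=3: (A-λI) row 1 is [-9, 27], so an eigenvector is (-3, -1).
For λ=-6: (A-λI) row 1 is [0, 27], so an eigenvector is (-1, 0).
General solution: C_1e^(3t)(-3,-1) + C_2e^(-6t)(-1,0).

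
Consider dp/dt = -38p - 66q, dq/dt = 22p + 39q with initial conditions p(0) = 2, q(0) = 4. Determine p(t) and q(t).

p(t) = -30e^(6t) + 32e^(-5t), q(t) = 20e^(6t) - 16e^(-5t)

Coefficient matrix A = [[-38, -66], [22, 39]].
Characteristic polynomial det(A - λI) = λ^2 - λ - 30 = 0.
Eigenvalues λ = 6, -5.
For λ=6: (A-λI) row 1 is [-44, -66], so an eigenvector is (-3, 2).
For λ=-5: (A-λI) row 1 is [-33, -66], so an eigenvector is (2, -1).
General solution: C_1e^(6t)(-3,2) + C_2e^(-5t)(2,-1).
Applying p(0)=2, q(0)=4 gives C_1=10, C_2=16.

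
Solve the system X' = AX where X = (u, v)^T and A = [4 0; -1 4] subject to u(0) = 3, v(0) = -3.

u(t) = 3e^(4t), v(t) = -3te^(4t) - 3e^(4t)

Coefficient matrix A = [[4, 0], [-1, 4]].
Characteristic polynomial det(A - λI) = λ^2 - 8λ + 16 = 0.
Single eigenvalue λ = 4 with algebraic multiplicity 2.
Eigenvector v = (0,-1); generalized eigenvector w with (A-λI)w=v is (1,-3).
General solution: e^(4t)[c_1·v + c_2·(t·v + w)].
Applying u(0)=3, v(0)=-3 gives c_1=-6, c_2=3.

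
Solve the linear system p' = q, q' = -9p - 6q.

p(t) = -C_1e^(-3t) - C_2te^(-3t), q(t) = 3C_1e^(-3t) + 3C_2te^(-3t) - C_2e^(-3t)

Coefficient matrix A = [[0, 1], [-9, -6]].
Characteristic polynomial det(A - λI) = λ^2 + 6λ + 9 = 0.
Single eigenvalue λ = -3 with algebraic multiplicity 2.
Eigenvector v = (-1,3); generalized eigenvector w with (A-λI)w=v is (0,-1).
General solution: e^(-3t)[C_1·v + C_2·(t·v + w)].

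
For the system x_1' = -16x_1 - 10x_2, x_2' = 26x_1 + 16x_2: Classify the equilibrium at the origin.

A = [[-16,-10],[26,16]]; det(A-λI) = λ^2 + 4.
λ = 0 ± 2i: zero real part.

center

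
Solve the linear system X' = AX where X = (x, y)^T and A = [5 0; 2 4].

Coefficient matrix A = [[5, 0], [2, 4]].
Characteristic polynomial det(A - λI) = λ^2 - 9λ + 20 = 0.
Eigenvalues λ = 4, 5.
For λ=4: (A-λI) row 1 is [1, 0], so an eigenvector is (0, 1).
For λ=5: (A-λI) row 2 is [2, -1], so an eigenvector is (-1, -2).
General solution: C_1e^(4t)(0,1) + C_2e^(5t)(-1,-2).

x(t) = -C_2e^(5t), y(t) = C_1e^(4t) - 2C_2e^(5t)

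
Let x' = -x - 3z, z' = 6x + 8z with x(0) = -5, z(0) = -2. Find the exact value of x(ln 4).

A = [[-1,-3],[6,8]]; eigenvalues λ = 5, 2.
Eigenvectors: (-1,2) for λ=5, (-1,1) for λ=2.
From the initial condition, c_1 = -7, c_2 = 12.
x(ln 4) = (-7)(4^5)(-1) + (12)(4^2)(-1) = 6976.

6976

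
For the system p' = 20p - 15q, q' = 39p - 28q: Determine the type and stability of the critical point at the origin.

A = [[20,-15],[39,-28]]; det(A-λI) = λ^2 + 8λ + 25.
λ = -4 ± 3i: negative real part.

stable spiral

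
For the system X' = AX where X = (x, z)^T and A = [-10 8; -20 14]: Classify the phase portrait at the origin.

unstable spiral

A = [[-10,8],[-20,14]]; det(A-λI) = λ^2 - 4λ + 20.
λ = 2 ± 4i: positive real part.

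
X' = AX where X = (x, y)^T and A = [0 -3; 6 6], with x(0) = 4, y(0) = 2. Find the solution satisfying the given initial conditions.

x(t) = -6e^(3t)sin(3t) + 4e^(3t)cos(3t), y(t) = 10e^(3t)sin(3t) + 2e^(3t)cos(3t)

Coefficient matrix A = [[0, -3], [6, 6]].
Characteristic polynomial det(A - λI) = λ^2 - 6λ + 18 = 0.
Eigenvalues λ = 3 ± 3i (complex conjugate pair).
For λ=3+3i: an eigenvector is (1,-1) - i(0,1) = (1, -1 - i).
A real fundamental pair from Re and Im of e^((3+3i)t)v: X_1 = e^(3t)(cos(3t)·(1,-1) + sin(3t)·(0,1)), X_2 = e^(3t)(sin(3t)·(1,-1) - cos(3t)·(0,1)).
General solution: K_1X_1 + K_2X_2.
Applying x(0)=4, y(0)=2 gives K_1=4, K_2=-6.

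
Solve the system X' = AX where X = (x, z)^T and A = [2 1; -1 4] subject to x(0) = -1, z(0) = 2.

Coefficient matrix A = [[2, 1], [-1, 4]].
Characteristic polynomial det(A - λI) = λ^2 - 6λ + 9 = 0.
Single eigenvalue λ = 3 with algebraic multiplicity 2.
Eigenvector v = (-1,-1); generalized eigenvector w with (A-λI)w=v is (2,1).
General solution: e^(3t)[K_1·v + K_2·(t·v + w)].
Applying x(0)=-1, z(0)=2 gives K_1=-5, K_2=-3.

x(t) = 3te^(3t) - e^(3t), z(t) = 3te^(3t) + 2e^(3t)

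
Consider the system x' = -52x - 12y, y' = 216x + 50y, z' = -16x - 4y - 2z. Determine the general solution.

x(t) = C_1e^(-4t) - 2C_2e^(2t), y(t) = -4C_1e^(-4t) + 9C_2e^(2t), z(t) = -C_2e^(2t) + C_3e^(-2t)

Coefficient matrix A = [[-52, -12, 0], [216, 50, 0], [-16, -4, -2]].
det(A - λI) = 0 gives eigenvalues λ = -4, 2, -2.
For λ=-4: eigenvector (1,-4,0).
For λ=2: eigenvector (-2,9,-1).
For λ=-2: eigenvector (0,0,1).
General solution: C_1e^(-4t)(1,-4,0) + C_2e^(2t)(-2,9,-1) + C_3e^(-2t)(0,0,1).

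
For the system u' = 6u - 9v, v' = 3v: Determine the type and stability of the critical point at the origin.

A = [[6,-9],[0,3]]; det(A-λI) = λ^2 - 9λ + 18.
λ = 3, 6: both positive.

unstable node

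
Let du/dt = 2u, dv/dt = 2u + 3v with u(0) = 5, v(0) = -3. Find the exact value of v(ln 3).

99

A = [[2,0],[2,3]]; eigenvalues λ = 2, 3.
Eigenvectors: (-1,2) for λ=2, (0,-1) for λ=3.
From the initial condition, c_1 = -5, c_2 = -7.
v(ln 3) = (-5)(3^2)(2) + (-7)(3^3)(-1) = 99.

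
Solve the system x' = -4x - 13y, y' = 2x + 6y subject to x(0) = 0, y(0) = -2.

Coefficient matrix A = [[-4, -13], [2, 6]].
Characteristic polynomial det(A - λI) = λ^2 - 2λ + 2 = 0.
Eigenvalues λ = 1 ± i (complex conjugate pair).
For λ=1+i: an eigenvector is (2,-1) - i(3,-1) = (2 - 3i, -1 + i).
A real fundamental pair from Re and Im of e^((1+i)t)v: X_1 = e^(t)(cos(t)·(2,-1) + sin(t)·(3,-1)), X_2 = e^(t)(sin(t)·(2,-1) - cos(t)·(3,-1)).
General solution: c_1X_1 + c_2X_2.
Applying x(0)=0, y(0)=-2 gives c_1=6, c_2=4.

x(t) = 26e^(t)sin(t), y(t) = -10e^(t)sin(t) - 2e^(t)cos(t)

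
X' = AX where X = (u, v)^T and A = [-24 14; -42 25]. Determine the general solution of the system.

Coefficient matrix A = [[-24, 14], [-42, 25]].
Characteristic polynomial det(A - λI) = λ^2 - λ - 12 = 0.
Eigenvalues λ = -3, 4.
For λ=-3: (A-λI) row 1 is [-21, 14], so an eigenvector is (-2, -3).
For λ=4: (A-λI) row 1 is [-28, 14], so an eigenvector is (1, 2).
General solution: C_1e^(-3t)(-2,-3) + C_2e^(4t)(1,2).

u(t) = -2C_1e^(-3t) + C_2e^(4t), v(t) = -3C_1e^(-3t) + 2C_2e^(4t)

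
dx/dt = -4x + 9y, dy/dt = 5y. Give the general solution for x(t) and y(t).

x(t) = C_1e^(5t) - C_2e^(-4t), y(t) = C_1e^(5t)

Coefficient matrix A = [[-4, 9], [0, 5]].
Characteristic polynomial det(A - λI) = λ^2 - λ - 20 = 0.
Eigenvalues λ = 5, -4.
For λ=5: (A-λI) row 1 is [-9, 9], so an eigenvector is (1, 1).
For λ=-4: (A-λI) row 1 is [0, 9], so an eigenvector is (-1, 0).
General solution: C_1e^(5t)(1,1) + C_2e^(-4t)(-1,0).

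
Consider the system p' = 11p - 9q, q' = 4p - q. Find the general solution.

p(t) = -3c_1e^(5t) - 3c_2te^(5t) + c_2e^(5t), q(t) = -2c_1e^(5t) - 2c_2te^(5t) + c_2e^(5t)

Coefficient matrix A = [[11, -9], [4, -1]].
Characteristic polynomial det(A - λI) = λ^2 - 10λ + 25 = 0.
Single eigenvalue λ = 5 with algebraic multiplicity 2.
Eigenvector v = (-3,-2); generalized eigenvector w with (A-λI)w=v is (1,1).
General solution: e^(5t)[c_1·v + c_2·(t·v + w)].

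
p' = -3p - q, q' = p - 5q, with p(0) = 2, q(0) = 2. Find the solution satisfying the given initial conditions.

Coefficient matrix A = [[-3, -1], [1, -5]].
Characteristic polynomial det(A - λI) = λ^2 + 8λ + 16 = 0.
Single eigenvalue λ = -4 with algebraic multiplicity 2.
Eigenvector v = (1,1); generalized eigenvector w with (A-λI)w=v is (3,2).
General solution: e^(-4t)[c_1·v + c_2·(t·v + w)].
Applying p(0)=2, q(0)=2 gives c_1=2, c_2=0.

p(t) = 2e^(-4t), q(t) = 2e^(-4t)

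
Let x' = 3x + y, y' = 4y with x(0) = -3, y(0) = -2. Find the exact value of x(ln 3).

A = [[3,1],[0,4]]; eigenvalues λ = 3, 4.
Eigenvectors: (1,0) for λ=3, (-1,-1) for λ=4.
From the initial condition, c_1 = -1, c_2 = 2.
x(ln 3) = (-1)(3^3)(1) + (2)(3^4)(-1) = -189.

-189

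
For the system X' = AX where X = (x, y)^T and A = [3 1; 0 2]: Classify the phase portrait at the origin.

unstable node

A = [[3,1],[0,2]]; det(A-λI) = λ^2 - 5λ + 6.
λ = 2, 3: both positive.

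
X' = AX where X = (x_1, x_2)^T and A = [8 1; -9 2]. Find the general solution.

Coefficient matrix A = [[8, 1], [-9, 2]].
Characteristic polynomial det(A - λI) = λ^2 - 10λ + 25 = 0.
Single eigenvalue λ = 5 with algebraic multiplicity 2.
Eigenvector v = (-1,3); generalized eigenvector w with (A-λI)w=v is (0,-1).
General solution: e^(5t)[C_1·v + C_2·(t·v + w)].

x_1(t) = -C_1e^(5t) - C_2te^(5t), x_2(t) = 3C_1e^(5t) + 3C_2te^(5t) - C_2e^(5t)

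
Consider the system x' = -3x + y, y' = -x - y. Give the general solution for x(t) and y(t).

x(t) = K_1e^(-2t) + K_2te^(-2t) + K_2e^(-2t), y(t) = K_1e^(-2t) + K_2te^(-2t) + 2K_2e^(-2t)

Coefficient matrix A = [[-3, 1], [-1, -1]].
Characteristic polynomial det(A - λI) = λ^2 + 4λ + 4 = 0.
Single eigenvalue λ = -2 with algebraic multiplicity 2.
Eigenvector v = (1,1); generalized eigenvector w with (A-λI)w=v is (1,2).
General solution: e^(-2t)[K_1·v + K_2·(t·v + w)].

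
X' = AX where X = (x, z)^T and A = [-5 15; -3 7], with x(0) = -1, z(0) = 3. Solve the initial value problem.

Coefficient matrix A = [[-5, 15], [-3, 7]].
Characteristic polynomial det(A - λI) = λ^2 - 2λ + 10 = 0.
Eigenvalues λ = 1 ± 3i (complex conjugate pair).
For λ=1+3i: an eigenvector is (2,1) - i(1,0) = (2 - i, 1).
A real fundamental pair from Re and Im of e^((1+3i)t)v: X_1 = e^(t)(cos(3t)·(2,1) + sin(3t)·(1,0)), X_2 = e^(t)(sin(3t)·(2,1) - cos(3t)·(1,0)).
General solution: C_1X_1 + C_2X_2.
Applying x(0)=-1, z(0)=3 gives C_1=3, C_2=7.

x(t) = 17e^(t)sin(3t) - e^(t)cos(3t), z(t) = 7e^(t)sin(3t) + 3e^(t)cos(3t)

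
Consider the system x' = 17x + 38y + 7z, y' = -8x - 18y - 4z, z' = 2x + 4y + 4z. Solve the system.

Coefficient matrix A = [[17, 38, 7], [-8, -18, -4], [2, 4, 4]].
det(A - λI) = 0 gives eigenvalues λ = -2, 3, 2.
For λ=-2: eigenvector (-2,1,0).
For λ=3: eigenvector (-1,0,2).
For λ=2: eigenvector (-3,1,1).
General solution: K_1e^(-2t)(-2,1,0) + K_2e^(3t)(-1,0,2) + K_3e^(2t)(-3,1,1).

x(t) = -2K_1e^(-2t) - K_2e^(3t) - 3K_3e^(2t), y(t) = K_1e^(-2t) + K_3e^(2t), z(t) = 2K_2e^(3t) + K_3e^(2t)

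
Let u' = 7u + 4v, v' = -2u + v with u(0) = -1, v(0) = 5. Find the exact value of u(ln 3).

A = [[7,4],[-2,1]]; eigenvalues λ = 3, 5.
Eigenvectors: (-1,1) for λ=3, (2,-1) for λ=5.
From the initial condition, c_1 = 9, c_2 = 4.
u(ln 3) = (9)(3^3)(-1) + (4)(3^5)(2) = 1701.

1701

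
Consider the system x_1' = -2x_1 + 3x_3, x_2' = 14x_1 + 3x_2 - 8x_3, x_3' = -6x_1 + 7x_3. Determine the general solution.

Coefficient matrix A = [[-2, 0, 3], [14, 3, -8], [-6, 0, 7]].
det(A - λI) = 0 gives eigenvalues λ = 4, 3, 1.
For λ=4: eigenvector (1,-2,2).
For λ=3: eigenvector (0,1,0).
For λ=1: eigenvector (-1,3,-1).
General solution: c_1e^(4t)(1,-2,2) + c_2e^(3t)(0,1,0) + c_3e^(t)(-1,3,-1).

x_1(t) = c_1e^(4t) - c_3e^(t), x_2(t) = -2c_1e^(4t) + c_2e^(3t) + 3c_3e^(t), x_3(t) = 2c_1e^(4t) - c_3e^(t)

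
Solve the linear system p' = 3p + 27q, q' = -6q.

p(t) = -3C_1e^(-6t) - C_2e^(3t), q(t) = C_1e^(-6t)

Coefficient matrix A = [[3, 27], [0, -6]].
Characteristic polynomial det(A - λI) = λ^2 + 3λ - 18 = 0.
Eigenvalues λ = -6, 3.
For λ=-6: (A-λI) row 1 is [9, 27], so an eigenvector is (-3, 1).
For λ=3: (A-λI) row 1 is [0, 27], so an eigenvector is (-1, 0).
General solution: C_1e^(-6t)(-3,1) + C_2e^(3t)(-1,0).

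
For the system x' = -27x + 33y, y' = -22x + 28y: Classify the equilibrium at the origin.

saddle

A = [[-27,33],[-22,28]]; det(A-λI) = λ^2 - λ - 30.
λ = -5, 6: opposite signs.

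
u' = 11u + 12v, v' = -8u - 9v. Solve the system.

u(t) = -K_1e^(-t) + 3K_2e^(3t), v(t) = K_1e^(-t) - 2K_2e^(3t)

Coefficient matrix A = [[11, 12], [-8, -9]].
Characteristic polynomial det(A - λI) = λ^2 - 2λ - 3 = 0.
Eigenvalues λ = -1, 3.
For λ=-1: (A-λI) row 1 is [12, 12], so an eigenvector is (-1, 1).
For λ=3: (A-λI) row 1 is [8, 12], so an eigenvector is (3, -2).
General solution: K_1e^(-t)(-1,1) + K_2e^(3t)(3,-2).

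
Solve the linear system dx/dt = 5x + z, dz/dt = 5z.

Coefficient matrix A = [[5, 1], [0, 5]].
Characteristic polynomial det(A - λI) = λ^2 - 10λ + 25 = 0.
Single eigenvalue λ = 5 with algebraic multiplicity 2.
Eigenvector v = (-1,0); generalized eigenvector w with (A-λI)w=v is (2,-1).
General solution: e^(5t)[C_1·v + C_2·(t·v + w)].

x(t) = -C_1e^(5t) - C_2te^(5t) + 2C_2e^(5t), z(t) = -C_2e^(5t)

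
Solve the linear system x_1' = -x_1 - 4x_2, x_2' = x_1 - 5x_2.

x_1(t) = 2K_1e^(-3t) + 2K_2te^(-3t) - 3K_2e^(-3t), x_2(t) = K_1e^(-3t) + K_2te^(-3t) - 2K_2e^(-3t)

Coefficient matrix A = [[-1, -4], [1, -5]].
Characteristic polynomial det(A - λI) = λ^2 + 6λ + 9 = 0.
Single eigenvalue λ = -3 with algebraic multiplicity 2.
Eigenvector v = (2,1); generalized eigenvector w with (A-λI)w=v is (-3,-2).
General solution: e^(-3t)[K_1·v + K_2·(t·v + w)].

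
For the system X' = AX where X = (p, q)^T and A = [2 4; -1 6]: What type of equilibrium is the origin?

A = [[2,4],[-1,6]]; det(A-λI) = λ^2 - 8λ + 16.
repeated λ = 4 with a single eigenvector.

unstable improper node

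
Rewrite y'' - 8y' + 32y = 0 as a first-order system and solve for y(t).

Let x_1 = y, x_2 = y'. Then x_1' = x_2 and x_2' = -32x_1 + 8x_2.
A = [[0,1],[-32,8]]; det(A-λI) = λ^2 - 8λ + 32.
Eigenvalues λ = 4 ± 4i.

y(t) = K_1e^(4t)cos(4t) + K_2e^(4t)sin(4t)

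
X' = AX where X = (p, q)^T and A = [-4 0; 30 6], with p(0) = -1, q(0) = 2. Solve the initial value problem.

p(t) = -e^(-4t), q(t) = -e^(6t) + 3e^(-4t)

Coefficient matrix A = [[-4, 0], [30, 6]].
Characteristic polynomial det(A - λI) = λ^2 - 2λ - 24 = 0.
Eigenvalues λ = -4, 6.
For λ=-4: (A-λI) row 2 is [30, 10], so an eigenvector is (1, -3).
For λ=6: (A-λI) row 1 is [-10, 0], so an eigenvector is (0, 1).
General solution: K_1e^(-4t)(1,-3) + K_2e^(6t)(0,1).
Applying p(0)=-1, q(0)=2 gives K_1=-1, K_2=-1.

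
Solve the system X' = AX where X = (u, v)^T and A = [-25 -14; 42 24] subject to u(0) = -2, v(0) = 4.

Coefficient matrix A = [[-25, -14], [42, 24]].
Characteristic polynomial det(A - λI) = λ^2 + λ - 12 = 0.
Eigenvalues λ = 3, -4.
For λ=3: (A-λI) row 1 is [-28, -14], so an eigenvector is (-1, 2).
For λ=-4: (A-λI) row 1 is [-21, -14], so an eigenvector is (-2, 3).
General solution: c_1e^(3t)(-1,2) + c_2e^(-4t)(-2,3).
Applying u(0)=-2, v(0)=4 gives c_1=2, c_2=0.

u(t) = -2e^(3t), v(t) = 4e^(3t)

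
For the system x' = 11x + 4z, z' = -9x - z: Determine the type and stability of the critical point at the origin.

unstable improper node

A = [[11,4],[-9,-1]]; det(A-λI) = λ^2 - 10λ + 25.
repeated λ = 5 with a single eigenvector.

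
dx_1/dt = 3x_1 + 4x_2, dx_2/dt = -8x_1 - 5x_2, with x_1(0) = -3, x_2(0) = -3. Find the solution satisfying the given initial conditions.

Coefficient matrix A = [[3, 4], [-8, -5]].
Characteristic polynomial det(A - λI) = λ^2 + 2λ + 17 = 0.
Eigenvalues λ = -1 ± 4i (complex conjugate pair).
For λ=-1+4i: an eigenvector is (1,-1) - i(0,-1) = (1, -1 + i).
A real fundamental pair from Re and Im of e^((-1+4i)t)v: X_1 = e^(-t)(cos(4t)·(1,-1) + sin(4t)·(0,-1)), X_2 = e^(-t)(sin(4t)·(1,-1) - cos(4t)·(0,-1)).
General solution: C_1X_1 + C_2X_2.
Applying x_1(0)=-3, x_2(0)=-3 gives C_1=-3, C_2=-6.

x_1(t) = -6e^(-t)sin(4t) - 3e^(-t)cos(4t), x_2(t) = 9e^(-t)sin(4t) - 3e^(-t)cos(4t)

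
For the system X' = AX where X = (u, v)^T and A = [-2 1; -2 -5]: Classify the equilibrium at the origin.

stable node

A = [[-2,1],[-2,-5]]; det(A-λI) = λ^2 + 7λ + 12.
λ = -4, -3: both negative.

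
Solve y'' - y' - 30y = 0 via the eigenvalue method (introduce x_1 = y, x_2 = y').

Let x_1 = y, x_2 = y'. Then x_1' = x_2 and x_2' = 30x_1 + x_2.
A = [[0,1],[30,1]]; det(A-λI) = λ^2 - λ - 30.
Eigenvalues λ = -5, 6 with eigenvectors (1,-5), (1,6).

y(t) = c_1e^(-5t) + c_2e^(6t)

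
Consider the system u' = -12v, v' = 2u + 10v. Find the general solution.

Coefficient matrix A = [[0, -12], [2, 10]].
Characteristic polynomial det(A - λI) = λ^2 - 10λ + 24 = 0.
Eigenvalues λ = 4, 6.
For λ=4: (A-λI) row 1 is [-4, -12], so an eigenvector is (-3, 1).
For λ=6: (A-λI) row 1 is [-6, -12], so an eigenvector is (-2, 1).
General solution: c_1e^(4t)(-3,1) + c_2e^(6t)(-2,1).

u(t) = -3c_1e^(4t) - 2c_2e^(6t), v(t) = c_1e^(4t) + c_2e^(6t)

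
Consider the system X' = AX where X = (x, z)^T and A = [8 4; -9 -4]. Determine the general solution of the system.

x(t) = -2C_1e^(2t) - 2C_2te^(2t) - C_2e^(2t), z(t) = 3C_1e^(2t) + 3C_2te^(2t) + C_2e^(2t)

Coefficient matrix A = [[8, 4], [-9, -4]].
Characteristic polynomial det(A - λI) = λ^2 - 4λ + 4 = 0.
Single eigenvalue λ = 2 with algebraic multiplicity 2.
Eigenvector v = (-2,3); generalized eigenvector w with (A-λI)w=v is (-1,1).
General solution: e^(2t)[C_1·v + C_2·(t·v + w)].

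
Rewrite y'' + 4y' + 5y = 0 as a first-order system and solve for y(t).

Let x_1 = y, x_2 = y'. Then x_1' = x_2 and x_2' = -5x_1 - 4x_2.
A = [[0,1],[-5,-4]]; det(A-λI) = λ^2 + 4λ + 5.
Eigenvalues λ = -2 ± i.

y(t) = c_1e^(-2t)cos(t) + c_2e^(-2t)sin(t)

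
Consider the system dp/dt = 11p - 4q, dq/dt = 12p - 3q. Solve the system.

Coefficient matrix A = [[11, -4], [12, -3]].
Characteristic polynomial det(A - λI) = λ^2 - 8λ + 15 = 0.
Eigenvalues λ = 5, 3.
For λ=5: (A-λI) row 1 is [6, -4], so an eigenvector is (-2, -3).
For λ=3: (A-λI) row 1 is [8, -4], so an eigenvector is (-1, -2).
General solution: K_1e^(5t)(-2,-3) + K_2e^(3t)(-1,-2).

p(t) = -2K_1e^(5t) - K_2e^(3t), q(t) = -3K_1e^(5t) - 2K_2e^(3t)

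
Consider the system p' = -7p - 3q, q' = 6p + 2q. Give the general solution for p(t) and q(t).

Coefficient matrix A = [[-7, -3], [6, 2]].
Characteristic polynomial det(A - λI) = λ^2 + 5λ + 4 = 0.
Eigenvalues λ = -4, -1.
For λ=-4: (A-λI) row 1 is [-3, -3], so an eigenvector is (-1, 1).
For λ=-1: (A-λI) row 1 is [-6, -3], so an eigenvector is (-1, 2).
General solution: c_1e^(-4t)(-1,1) + c_2e^(-t)(-1,2).

p(t) = -c_1e^(-4t) - c_2e^(-t), q(t) = c_1e^(-4t) + 2c_2e^(-t)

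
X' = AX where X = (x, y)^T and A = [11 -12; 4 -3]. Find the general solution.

Coefficient matrix A = [[11, -12], [4, -3]].
Characteristic polynomial det(A - λI) = λ^2 - 8λ + 15 = 0.
Eigenvalues λ = 3, 5.
For λ=3: (A-λI) row 1 is [8, -12], so an eigenvector is (-3, -2).
For λ=5: (A-λI) row 1 is [6, -12], so an eigenvector is (-2, -1).
General solution: C_1e^(3t)(-3,-2) + C_2e^(5t)(-2,-1).

x(t) = -3C_1e^(3t) - 2C_2e^(5t), y(t) = -2C_1e^(3t) - C_2e^(5t)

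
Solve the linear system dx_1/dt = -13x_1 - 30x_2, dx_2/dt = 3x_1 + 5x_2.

Coefficient matrix A = [[-13, -30], [3, 5]].
Characteristic polynomial det(A - λI) = λ^2 + 8λ + 25 = 0.
Eigenvalues λ = -4 ± 3i (complex conjugate pair).
For λ=-4+3i: an eigenvector is (3,-1) - i(1,0) = (3 - i, -1).
A real fundamental pair from Re and Im of e^((-4+3i)t)v: X_1 = e^(-4t)(cos(3t)·(3,-1) + sin(3t)·(1,0)), X_2 = e^(-4t)(sin(3t)·(3,-1) - cos(3t)·(1,0)).
General solution: c_1X_1 + c_2X_2.

x_1(t) = c_1e^(-4t)sin(3t) + 3c_1e^(-4t)cos(3t) + 3c_2e^(-4t)sin(3t) - c_2e^(-4t)cos(3t), x_2(t) = -c_1e^(-4t)cos(3t) - c_2e^(-4t)sin(3t)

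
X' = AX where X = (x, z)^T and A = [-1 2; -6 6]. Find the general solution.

Coefficient matrix A = [[-1, 2], [-6, 6]].
Characteristic polynomial det(A - λI) = λ^2 - 5λ + 6 = 0.
Eigenvalues λ = 3, 2.
For λ=3: (A-λI) row 1 is [-4, 2], so an eigenvector is (-1, -2).
For λ=2: (A-λI) row 1 is [-3, 2], so an eigenvector is (2, 3).
General solution: C_1e^(3t)(-1,-2) + C_2e^(2t)(2,3).

x(t) = -C_1e^(3t) + 2C_2e^(2t), z(t) = -2C_1e^(3t) + 3C_2e^(2t)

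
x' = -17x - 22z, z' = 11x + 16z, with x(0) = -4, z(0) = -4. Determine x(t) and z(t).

Coefficient matrix A = [[-17, -22], [11, 16]].
Characteristic polynomial det(A - λI) = λ^2 + λ - 30 = 0.
Eigenvalues λ = -6, 5.
For λ=-6: (A-λI) row 1 is [-11, -22], so an eigenvector is (-2, 1).
For λ=5: (A-λI) row 1 is [-22, -22], so an eigenvector is (-1, 1).
General solution: K_1e^(-6t)(-2,1) + K_2e^(5t)(-1,1).
Applying x(0)=-4, z(0)=-4 gives K_1=8, K_2=-12.

x(t) = 12e^(5t) - 16e^(-6t), z(t) = -12e^(5t) + 8e^(-6t)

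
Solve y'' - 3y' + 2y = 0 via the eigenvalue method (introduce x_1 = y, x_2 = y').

y(t) = K_1e^(t) + K_2e^(2t)

Let x_1 = y, x_2 = y'. Then x_1' = x_2 and x_2' = -2x_1 + 3x_2.
A = [[0,1],[-2,3]]; det(A-λI) = λ^2 - 3λ + 2.
Eigenvalues λ = 1, 2 with eigenvectors (1,1), (1,2).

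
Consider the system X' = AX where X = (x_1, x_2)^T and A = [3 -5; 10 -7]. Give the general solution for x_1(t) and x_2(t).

Coefficient matrix A = [[3, -5], [10, -7]].
Characteristic polynomial det(A - λI) = λ^2 + 4λ + 29 = 0.
Eigenvalues λ = -2 ± 5i (complex conjugate pair).
For λ=-2+5i: an eigenvector is (0,-1) - i(1,1) = (0 - i, -1 - i).
A real fundamental pair from Re and Im of e^((-2+5i)t)v: X_1 = e^(-2t)(cos(5t)·(0,-1) + sin(5t)·(1,1)), X_2 = e^(-2t)(sin(5t)·(0,-1) - cos(5t)·(1,1)).
General solution: c_1X_1 + c_2X_2.

x_1(t) = c_1e^(-2t)sin(5t) - c_2e^(-2t)cos(5t), x_2(t) = c_1e^(-2t)sin(5t) - c_1e^(-2t)cos(5t) - c_2e^(-2t)sin(5t) - c_2e^(-2t)cos(5t)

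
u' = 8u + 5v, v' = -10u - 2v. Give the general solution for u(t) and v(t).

u(t) = K_1e^(3t)sin(5t) - K_2e^(3t)cos(5t), v(t) = -K_1e^(3t)sin(5t) + K_1e^(3t)cos(5t) + K_2e^(3t)sin(5t) + K_2e^(3t)cos(5t)

Coefficient matrix A = [[8, 5], [-10, -2]].
Characteristic polynomial det(A - λI) = λ^2 - 6λ + 34 = 0.
Eigenvalues λ = 3 ± 5i (complex conjugate pair).
For λ=3+5i: an eigenvector is (0,1) - i(1,-1) = (0 - i, 1 + i).
A real fundamental pair from Re and Im of e^((3+5i)t)v: X_1 = e^(3t)(cos(5t)·(0,1) + sin(5t)·(1,-1)), X_2 = e^(3t)(sin(5t)·(0,1) - cos(5t)·(1,-1)).
General solution: K_1X_1 + K_2X_2.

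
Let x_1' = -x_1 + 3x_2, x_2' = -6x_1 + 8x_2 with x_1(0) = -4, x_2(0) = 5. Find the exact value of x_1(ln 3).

2070

A = [[-1,3],[-6,8]]; eigenvalues λ = 2, 5.
Eigenvectors: (1,1) for λ=2, (-1,-2) for λ=5.
From the initial condition, c_1 = -13, c_2 = -9.
x_1(ln 3) = (-13)(3^2)(1) + (-9)(3^5)(-1) = 2070.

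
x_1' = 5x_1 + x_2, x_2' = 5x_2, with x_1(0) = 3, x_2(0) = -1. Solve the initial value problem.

Coefficient matrix A = [[5, 1], [0, 5]].
Characteristic polynomial det(A - λI) = λ^2 - 10λ + 25 = 0.
Single eigenvalue λ = 5 with algebraic multiplicity 2.
Eigenvector v = (-1,0); generalized eigenvector w with (A-λI)w=v is (-3,-1).
General solution: e^(5t)[K_1·v + K_2·(t·v + w)].
Applying x_1(0)=3, x_2(0)=-1 gives K_1=-6, K_2=1.

x_1(t) = -te^(5t) + 3e^(5t), x_2(t) = -e^(5t)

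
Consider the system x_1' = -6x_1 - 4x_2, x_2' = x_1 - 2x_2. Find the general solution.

x_1(t) = 2c_1e^(-4t) + 2c_2te^(-4t) - 3c_2e^(-4t), x_2(t) = -c_1e^(-4t) - c_2te^(-4t) + c_2e^(-4t)

Coefficient matrix A = [[-6, -4], [1, -2]].
Characteristic polynomial det(A - λI) = λ^2 + 8λ + 16 = 0.
Single eigenvalue λ = -4 with algebraic multiplicity 2.
Eigenvector v = (2,-1); generalized eigenvector w with (A-λI)w=v is (-3,1).
General solution: e^(-4t)[c_1·v + c_2·(t·v + w)].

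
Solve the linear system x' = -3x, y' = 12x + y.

x(t) = C_1e^(-3t), y(t) = -3C_1e^(-3t) - C_2e^(t)

Coefficient matrix A = [[-3, 0], [12, 1]].
Characteristic polynomial det(A - λI) = λ^2 + 2λ - 3 = 0.
Eigenvalues λ = -3, 1.
For λ=-3: (A-λI) row 2 is [12, 4], so an eigenvector is (1, -3).
For λ=1: (A-λI) row 1 is [-4, 0], so an eigenvector is (0, -1).
General solution: C_1e^(-3t)(1,-3) + C_2e^(t)(0,-1).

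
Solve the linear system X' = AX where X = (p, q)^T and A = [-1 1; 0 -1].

p(t) = C_1e^(-t) + C_2te^(-t) - 2C_2e^(-t), q(t) = C_2e^(-t)

Coefficient matrix A = [[-1, 1], [0, -1]].
Characteristic polynomial det(A - λI) = λ^2 + 2λ + 1 = 0.
Single eigenvalue λ = -1 with algebraic multiplicity 2.
Eigenvector v = (1,0); generalized eigenvector w with (A-λI)w=v is (-2,1).
General solution: e^(-t)[C_1·v + C_2·(t·v + w)].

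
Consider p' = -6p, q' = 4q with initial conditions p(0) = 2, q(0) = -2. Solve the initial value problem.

p(t) = 2e^(-6t), q(t) = -2e^(4t)

Coefficient matrix A = [[-6, 0], [0, 4]].
Characteristic polynomial det(A - λI) = λ^2 + 2λ - 24 = 0.
Eigenvalues λ = 4, -6.
For λ=4: (A-λI) row 1 is [-10, 0], so an eigenvector is (0, 1).
For λ=-6: (A-λI) row 2 is [0, 10], so an eigenvector is (-1, 0).
General solution: K_1e^(4t)(0,1) + K_2e^(-6t)(-1,0).
Applying p(0)=2, q(0)=-2 gives K_1=-2, K_2=-2.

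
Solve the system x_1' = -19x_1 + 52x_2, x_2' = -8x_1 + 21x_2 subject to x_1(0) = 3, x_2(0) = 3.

x_1(t) = 24e^(t)sin(4t) + 3e^(t)cos(4t), x_2(t) = 9e^(t)sin(4t) + 3e^(t)cos(4t)

Coefficient matrix A = [[-19, 52], [-8, 21]].
Characteristic polynomial det(A - λI) = λ^2 - 2λ + 17 = 0.
Eigenvalues λ = 1 ± 4i (complex conjugate pair).
For λ=1+4i: an eigenvector is (-2,-1) - i(-3,-1) = (-2 + 3i, -1 + i).
A real fundamental pair from Re and Im of e^((1+4i)t)v: X_1 = e^(t)(cos(4t)·(-2,-1) + sin(4t)·(-3,-1)), X_2 = e^(t)(sin(4t)·(-2,-1) - cos(4t)·(-3,-1)).
General solution: c_1X_1 + c_2X_2.
Applying x_1(0)=3, x_2(0)=3 gives c_1=-6, c_2=-3.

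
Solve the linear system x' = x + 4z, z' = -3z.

Coefficient matrix A = [[1, 4], [0, -3]].
Characteristic polynomial det(A - λI) = λ^2 + 2λ - 3 = 0.
Eigenvalues λ = -3, 1.
For λ=-3: (A-λI) row 1 is [4, 4], so an eigenvector is (-1, 1).
For λ=1: (A-λI) row 1 is [0, 4], so an eigenvector is (1, 0).
General solution: C_1e^(-3t)(-1,1) + C_2e^(t)(1,0).

x(t) = -C_1e^(-3t) + C_2e^(t), z(t) = C_1e^(-3t)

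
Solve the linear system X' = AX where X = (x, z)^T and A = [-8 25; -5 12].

Coefficient matrix A = [[-8, 25], [-5, 12]].
Characteristic polynomial det(A - λI) = λ^2 - 4λ + 29 = 0.
Eigenvalues λ = 2 ± 5i (complex conjugate pair).
For λ=2+5i: an eigenvector is (-2,-1) - i(-1,0) = (-2 + i, -1).
A real fundamental pair from Re and Im of e^((2+5i)t)v: X_1 = e^(2t)(cos(5t)·(-2,-1) + sin(5t)·(-1,0)), X_2 = e^(2t)(sin(5t)·(-2,-1) - cos(5t)·(-1,0)).
General solution: C_1X_1 + C_2X_2.

x(t) = -C_1e^(2t)sin(5t) - 2C_1e^(2t)cos(5t) - 2C_2e^(2t)sin(5t) + C_2e^(2t)cos(5t), z(t) = -C_1e^(2t)cos(5t) - C_2e^(2t)sin(5t)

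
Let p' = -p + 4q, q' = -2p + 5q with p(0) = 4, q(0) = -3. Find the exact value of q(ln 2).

-66

A = [[-1,4],[-2,5]]; eigenvalues λ = 1, 3.
Eigenvectors: (-2,-1) for λ=1, (1,1) for λ=3.
From the initial condition, c_1 = -7, c_2 = -10.
q(ln 2) = (-7)(2^1)(-1) + (-10)(2^3)(1) = -66.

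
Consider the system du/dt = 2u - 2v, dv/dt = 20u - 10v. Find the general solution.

Coefficient matrix A = [[2, -2], [20, -10]].
Characteristic polynomial det(A - λI) = λ^2 + 8λ + 20 = 0.
Eigenvalues λ = -4 ± 2i (complex conjugate pair).
For λ=-4+2i: an eigenvector is (0,1) - i(-1,-3) = (0 + i, 1 + 3i).
A real fundamental pair from Re and Im of e^((-4+2i)t)v: X_1 = e^(-4t)(cos(2t)·(0,1) + sin(2t)·(-1,-3)), X_2 = e^(-4t)(sin(2t)·(0,1) - cos(2t)·(-1,-3)).
General solution: C_1X_1 + C_2X_2.

u(t) = -C_1e^(-4t)sin(2t) + C_2e^(-4t)cos(2t), v(t) = -3C_1e^(-4t)sin(2t) + C_1e^(-4t)cos(2t) + C_2e^(-4t)sin(2t) + 3C_2e^(-4t)cos(2t)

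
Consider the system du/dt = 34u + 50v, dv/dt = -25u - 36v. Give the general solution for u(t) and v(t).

Coefficient matrix A = [[34, 50], [-25, -36]].
Characteristic polynomial det(A - λI) = λ^2 + 2λ + 26 = 0.
Eigenvalues λ = -1 ± 5i (complex conjugate pair).
For λ=-1+5i: an eigenvector is (-3,2) - i(-1,1) = (-3 + i, 2 - i).
A real fundamental pair from Re and Im of e^((-1+5i)t)v: X_1 = e^(-t)(cos(5t)·(-3,2) + sin(5t)·(-1,1)), X_2 = e^(-t)(sin(5t)·(-3,2) - cos(5t)·(-1,1)).
General solution: C_1X_1 + C_2X_2.

u(t) = -C_1e^(-t)sin(5t) - 3C_1e^(-t)cos(5t) - 3C_2e^(-t)sin(5t) + C_2e^(-t)cos(5t), v(t) = C_1e^(-t)sin(5t) + 2C_1e^(-t)cos(5t) + 2C_2e^(-t)sin(5t) - C_2e^(-t)cos(5t)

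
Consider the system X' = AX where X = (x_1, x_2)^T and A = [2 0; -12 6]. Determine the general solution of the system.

Coefficient matrix A = [[2, 0], [-12, 6]].
Characteristic polynomial det(A - λI) = λ^2 - 8λ + 12 = 0.
Eigenvalues λ = 6, 2.
For λ=6: (A-λI) row 1 is [-4, 0], so an eigenvector is (0, 1).
For λ=2: (A-λI) row 2 is [-12, 4], so an eigenvector is (1, 3).
General solution: c_1e^(6t)(0,1) + c_2e^(2t)(1,3).

x_1(t) = c_2e^(2t), x_2(t) = c_1e^(6t) + 3c_2e^(2t)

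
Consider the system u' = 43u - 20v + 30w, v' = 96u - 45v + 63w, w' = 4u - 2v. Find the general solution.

Coefficient matrix A = [[43, -20, 30], [96, -45, 63], [4, -2, 0]].
det(A - λI) = 0 gives eigenvalues λ = -3, 3, -2.
For λ=-3: eigenvector (0,3,2).
For λ=3: eigenvector (1,2,0).
For λ=-2: eigenvector (-2,-3,1).
General solution: C_1e^(-3t)(0,3,2) + C_2e^(3t)(1,2,0) + C_3e^(-2t)(-2,-3,1).

u(t) = C_2e^(3t) - 2C_3e^(-2t), v(t) = 3C_1e^(-3t) + 2C_2e^(3t) - 3C_3e^(-2t), w(t) = 2C_1e^(-3t) + C_3e^(-2t)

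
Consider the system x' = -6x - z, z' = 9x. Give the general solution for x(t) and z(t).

x(t) = c_1e^(-3t) + c_2te^(-3t) - c_2e^(-3t), z(t) = -3c_1e^(-3t) - 3c_2te^(-3t) + 2c_2e^(-3t)

Coefficient matrix A = [[-6, -1], [9, 0]].
Characteristic polynomial det(A - λI) = λ^2 + 6λ + 9 = 0.
Single eigenvalue λ = -3 with algebraic multiplicity 2.
Eigenvector v = (1,-3); generalized eigenvector w with (A-λI)w=v is (-1,2).
General solution: e^(-3t)[c_1·v + c_2·(t·v + w)].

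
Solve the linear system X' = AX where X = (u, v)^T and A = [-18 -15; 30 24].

u(t) = -c_1e^(3t)sin(3t) - 2c_1e^(3t)cos(3t) - 2c_2e^(3t)sin(3t) + c_2e^(3t)cos(3t), v(t) = c_1e^(3t)sin(3t) + 3c_1e^(3t)cos(3t) + 3c_2e^(3t)sin(3t) - c_2e^(3t)cos(3t)

Coefficient matrix A = [[-18, -15], [30, 24]].
Characteristic polynomial det(A - λI) = λ^2 - 6λ + 18 = 0.
Eigenvalues λ = 3 ± 3i (complex conjugate pair).
For λ=3+3i: an eigenvector is (-2,3) - i(-1,1) = (-2 + i, 3 - i).
A real fundamental pair from Re and Im of e^((3+3i)t)v: X_1 = e^(3t)(cos(3t)·(-2,3) + sin(3t)·(-1,1)), X_2 = e^(3t)(sin(3t)·(-2,3) - cos(3t)·(-1,1)).
General solution: c_1X_1 + c_2X_2.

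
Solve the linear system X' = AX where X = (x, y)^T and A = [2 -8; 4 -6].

x(t) = -c_1e^(-2t)sin(4t) + c_1e^(-2t)cos(4t) + c_2e^(-2t)sin(4t) + c_2e^(-2t)cos(4t), y(t) = c_1e^(-2t)cos(4t) + c_2e^(-2t)sin(4t)

Coefficient matrix A = [[2, -8], [4, -6]].
Characteristic polynomial det(A - λI) = λ^2 + 4λ + 20 = 0.
Eigenvalues λ = -2 ± 4i (complex conjugate pair).
For λ=-2+4i: an eigenvector is (1,1) - i(-1,0) = (1 + i, 1).
A real fundamental pair from Re and Im of e^((-2+4i)t)v: X_1 = e^(-2t)(cos(4t)·(1,1) + sin(4t)·(-1,0)), X_2 = e^(-2t)(sin(4t)·(1,1) - cos(4t)·(-1,0)).
General solution: c_1X_1 + c_2X_2.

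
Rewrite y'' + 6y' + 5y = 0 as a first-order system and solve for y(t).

y(t) = C_1e^(-t) + C_2e^(-5t)

Let x_1 = y, x_2 = y'. Then x_1' = x_2 and x_2' = -5x_1 - 6x_2.
A = [[0,1],[-5,-6]]; det(A-λI) = λ^2 + 6λ + 5.
Eigenvalues λ = -1, -5 with eigenvectors (1,-1), (1,-5).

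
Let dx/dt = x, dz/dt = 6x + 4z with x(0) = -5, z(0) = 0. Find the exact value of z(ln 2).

-140

A = [[1,0],[6,4]]; eigenvalues λ = 1, 4.
Eigenvectors: (-1,2) for λ=1, (0,1) for λ=4.
From the initial condition, c_1 = 5, c_2 = -10.
z(ln 2) = (5)(2^1)(2) + (-10)(2^4)(1) = -140.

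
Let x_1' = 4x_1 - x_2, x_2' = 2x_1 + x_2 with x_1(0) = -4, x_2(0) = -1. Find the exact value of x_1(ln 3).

A = [[4,-1],[2,1]]; eigenvalues λ = 3, 2.
Eigenvectors: (-1,-1) for λ=3, (-1,-2) for λ=2.
From the initial condition, c_1 = 7, c_2 = -3.
x_1(ln 3) = (7)(3^3)(-1) + (-3)(3^2)(-1) = -162.

-162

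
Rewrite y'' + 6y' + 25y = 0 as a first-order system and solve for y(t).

Let x_1 = y, x_2 = y'. Then x_1' = x_2 and x_2' = -25x_1 - 6x_2.
A = [[0,1],[-25,-6]]; det(A-λI) = λ^2 + 6λ + 25.
Eigenvalues λ = -3 ± 4i.

y(t) = c_1e^(-3t)cos(4t) + c_2e^(-3t)sin(4t)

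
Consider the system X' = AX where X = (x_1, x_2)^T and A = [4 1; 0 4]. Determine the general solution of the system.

x_1(t) = -C_1e^(4t) - C_2te^(4t) + 3C_2e^(4t), x_2(t) = -C_2e^(4t)

Coefficient matrix A = [[4, 1], [0, 4]].
Characteristic polynomial det(A - λI) = λ^2 - 8λ + 16 = 0.
Single eigenvalue λ = 4 with algebraic multiplicity 2.
Eigenvector v = (-1,0); generalized eigenvector w with (A-λI)w=v is (3,-1).
General solution: e^(4t)[C_1·v + C_2·(t·v + w)].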